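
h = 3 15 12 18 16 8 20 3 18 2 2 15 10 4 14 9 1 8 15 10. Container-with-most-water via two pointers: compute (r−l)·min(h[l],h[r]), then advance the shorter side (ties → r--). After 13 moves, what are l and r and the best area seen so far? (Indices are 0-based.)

l=2, r=8, best area=255

[0,19] min(3,10)*19=57 best=57 * → l++
[1,19] min(15,10)*18=180 best=180 * → r--
[1,18] min(15,15)*17=255 best=255 * → r--
[1,17] min(15,8)*16=128 best=255 → r--
[1,16] min(15,1)*15=15 best=255 → r--
[1,15] min(15,9)*14=126 best=255 → r--
[1,14] min(15,14)*13=182 best=255 → r--
[1,13] min(15,4)*12=48 best=255 → r--
[1,12] min(15,10)*11=110 best=255 → r--
[1,11] min(15,15)*10=150 best=255 → r--
[1,10] min(15,2)*9=18 best=255 → r--
[1,9] min(15,2)*8=16 best=255 → r--
[1,8] min(15,18)*7=105 best=255 → l++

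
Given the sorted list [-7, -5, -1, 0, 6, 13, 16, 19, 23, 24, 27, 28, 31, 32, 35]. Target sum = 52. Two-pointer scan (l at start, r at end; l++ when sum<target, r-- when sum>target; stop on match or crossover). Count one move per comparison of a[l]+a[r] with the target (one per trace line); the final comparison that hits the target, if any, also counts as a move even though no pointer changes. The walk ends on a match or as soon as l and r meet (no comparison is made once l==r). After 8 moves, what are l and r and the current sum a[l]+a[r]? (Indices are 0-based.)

l=7, r=13, sum=51

l=0 r=14: -7+35=28 <52, l++
l=1 r=14: -5+35=30 <52, l++
l=2 r=14: -1+35=34 <52, l++
l=3 r=14: 0+35=35 <52, l++
l=4 r=14: 6+35=41 <52, l++
l=5 r=14: 13+35=48 <52, l++
l=6 r=14: 16+35=51 <52, l++
l=7 r=14: 19+35=54 >52, r--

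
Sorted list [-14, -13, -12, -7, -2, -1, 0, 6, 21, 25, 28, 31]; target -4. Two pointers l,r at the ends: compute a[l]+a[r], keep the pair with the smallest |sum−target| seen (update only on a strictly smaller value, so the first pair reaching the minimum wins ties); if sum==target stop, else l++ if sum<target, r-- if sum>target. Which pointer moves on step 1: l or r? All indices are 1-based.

l=1 r=12: -14+31=17 d=21 *, r--

r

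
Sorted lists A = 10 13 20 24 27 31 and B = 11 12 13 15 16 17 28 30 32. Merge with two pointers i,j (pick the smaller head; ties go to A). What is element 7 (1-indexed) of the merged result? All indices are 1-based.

merged[7] = 16

i=1 j=1: A[i]=10<=B[j]=11 take 10, i++
i=2 j=1: A[i]=13>B[j]=11 take 11, j++
i=2 j=2: A[i]=13>B[j]=12 take 12, j++
i=2 j=3: A[i]=13<=B[j]=13 take 13, i++
i=3 j=3: A[i]=20>B[j]=13 take 13, j++
i=3 j=4: A[i]=20>B[j]=15 take 15, j++
i=3 j=5: A[i]=20>B[j]=16 take 16, j++
i=3 j=6: A[i]=20>B[j]=17 take 17, j++
i=3 j=7: A[i]=20<=B[j]=28 take 20, i++
i=4 j=7: A[i]=24<=B[j]=28 take 24, i++
i=5 j=7: A[i]=27<=B[j]=28 take 27, i++
i=6 j=7: A[i]=31>B[j]=28 take 28, j++
i=6 j=8: A[i]=31>B[j]=30 take 30, j++
i=6 j=9: A[i]=31<=B[j]=32 take 31, i++
i=7 j=9: A done, take B[j]=32, j++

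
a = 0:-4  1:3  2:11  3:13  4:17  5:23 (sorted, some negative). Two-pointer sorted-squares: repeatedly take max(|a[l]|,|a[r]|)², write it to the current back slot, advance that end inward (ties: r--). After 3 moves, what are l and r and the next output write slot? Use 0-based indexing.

l=0, r=2, next write slot=2

l=0 r=5: |-4|<=|23| out[5]=529, r--
l=0 r=4: |-4|<=|17| out[4]=289, r--
l=0 r=3: |-4|<=|13| out[3]=169, r--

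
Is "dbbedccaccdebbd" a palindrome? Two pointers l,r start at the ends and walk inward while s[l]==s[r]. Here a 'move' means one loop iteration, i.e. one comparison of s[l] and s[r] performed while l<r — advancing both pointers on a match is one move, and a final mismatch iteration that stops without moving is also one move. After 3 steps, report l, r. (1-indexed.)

l=4, r=12

l=1 r=15: 'd'=='d', l++,r--
l=2 r=14: 'b'=='b', l++,r--
l=3 r=13: 'b'=='b', l++,r--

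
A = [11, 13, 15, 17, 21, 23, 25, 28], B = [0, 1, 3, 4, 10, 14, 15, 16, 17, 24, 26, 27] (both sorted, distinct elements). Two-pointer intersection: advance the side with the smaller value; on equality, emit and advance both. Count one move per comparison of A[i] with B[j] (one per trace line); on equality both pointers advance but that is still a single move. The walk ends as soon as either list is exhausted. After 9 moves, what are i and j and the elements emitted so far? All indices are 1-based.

[i=1,j=1] 11>0 → j++
[i=1,j=2] 11>1 → j++
[i=1,j=3] 11>3 → j++
[i=1,j=4] 11>4 → j++
[i=1,j=5] 11>10 → j++
[i=1,j=6] 11<14 → i++
[i=2,j=6] 13<14 → i++
[i=3,j=6] 15>14 → j++
[i=3,j=7] 15==15 emit → i++,j++

i=4, j=8, emitted=[15]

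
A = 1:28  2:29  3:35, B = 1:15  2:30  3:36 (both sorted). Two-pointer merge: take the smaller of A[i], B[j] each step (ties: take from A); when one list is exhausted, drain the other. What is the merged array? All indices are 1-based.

[15, 28, 29, 30, 35, 36]

[i=1,j=1] A[i]=28>B[j]=15 take 15 → j++
[i=1,j=2] A[i]=28<=B[j]=30 take 28 → i++
[i=2,j=2] A[i]=29<=B[j]=30 take 29 → i++
[i=3,j=2] A[i]=35>B[j]=30 take 30 → j++
[i=3,j=3] A[i]=35<=B[j]=36 take 35 → i++
[i=4,j=3] A done, take B[j]=36 → j++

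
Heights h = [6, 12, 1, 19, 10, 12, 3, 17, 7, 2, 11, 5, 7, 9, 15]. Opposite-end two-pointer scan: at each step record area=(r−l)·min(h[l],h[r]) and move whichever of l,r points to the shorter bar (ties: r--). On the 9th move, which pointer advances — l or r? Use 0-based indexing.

r

l=0 r=14: min(6,15)*14=84 best=84 *, l++
l=1 r=14: min(12,15)*13=156 best=156 *, l++
l=2 r=14: min(1,15)*12=12 best=156, l++
l=3 r=14: min(19,15)*11=165 best=165 *, r--
l=3 r=13: min(19,9)*10=90 best=165, r--
l=3 r=12: min(19,7)*9=63 best=165, r--
l=3 r=11: min(19,5)*8=40 best=165, r--
l=3 r=10: min(19,11)*7=77 best=165, r--
l=3 r=9: min(19,2)*6=12 best=165, r--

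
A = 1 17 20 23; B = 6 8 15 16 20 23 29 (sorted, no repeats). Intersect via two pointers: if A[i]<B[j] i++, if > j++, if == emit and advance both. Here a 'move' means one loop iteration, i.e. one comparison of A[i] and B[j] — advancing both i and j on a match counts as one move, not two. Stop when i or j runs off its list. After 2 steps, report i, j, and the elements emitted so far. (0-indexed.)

i=0 j=0: 1<6, i++
i=1 j=0: 17>6, j++

i=1, j=1, emitted=[]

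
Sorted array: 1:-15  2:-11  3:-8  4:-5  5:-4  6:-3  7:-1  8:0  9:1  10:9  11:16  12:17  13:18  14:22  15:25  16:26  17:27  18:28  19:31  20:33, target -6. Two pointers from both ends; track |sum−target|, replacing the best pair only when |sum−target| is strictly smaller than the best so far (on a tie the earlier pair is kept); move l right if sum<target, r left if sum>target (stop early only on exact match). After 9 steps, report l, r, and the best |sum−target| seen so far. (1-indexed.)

l=1, r=11, best |Δ|=8

l=1 r=20: -15+33=18 d=24 *, r--
l=1 r=19: -15+31=16 d=22 *, r--
l=1 r=18: -15+28=13 d=19 *, r--
l=1 r=17: -15+27=12 d=18 *, r--
l=1 r=16: -15+26=11 d=17 *, r--
l=1 r=15: -15+25=10 d=16 *, r--
l=1 r=14: -15+22=7 d=13 *, r--
l=1 r=13: -15+18=3 d=9 *, r--
l=1 r=12: -15+17=2 d=8 *, r--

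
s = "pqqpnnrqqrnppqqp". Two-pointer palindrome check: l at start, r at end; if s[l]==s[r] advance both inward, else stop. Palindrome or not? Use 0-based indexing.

[0,15] 'p'=='p' → l++,r--
[1,14] 'q'=='q' → l++,r--
[2,13] 'q'=='q' → l++,r--
[3,12] 'p'=='p' → l++,r--
[4,11] 'n'!='p' → stop

not a palindrome (mismatch at 4,11)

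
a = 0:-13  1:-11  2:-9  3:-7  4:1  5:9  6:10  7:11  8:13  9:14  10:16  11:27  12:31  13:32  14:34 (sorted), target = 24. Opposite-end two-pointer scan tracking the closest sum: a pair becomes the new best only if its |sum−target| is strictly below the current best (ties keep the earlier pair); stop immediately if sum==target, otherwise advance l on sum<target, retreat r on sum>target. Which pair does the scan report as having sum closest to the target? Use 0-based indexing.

pair (-7, 31) with sum 24 (|Δ|=0)

[0,14] -13+34=21 d=3 * → l++
[1,14] -11+34=23 d=1 * → l++
[2,14] -9+34=25 d=1 → r--
[2,13] -9+32=23 d=1 → l++
[3,13] -7+32=25 d=1 → r--
[3,12] -7+31=24 d=0 * → stop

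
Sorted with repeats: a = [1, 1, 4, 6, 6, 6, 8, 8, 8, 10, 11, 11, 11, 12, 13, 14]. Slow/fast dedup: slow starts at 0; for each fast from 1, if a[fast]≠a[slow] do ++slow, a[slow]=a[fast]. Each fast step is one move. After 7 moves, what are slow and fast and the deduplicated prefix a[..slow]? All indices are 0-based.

slow=3, fast=8, prefix=[1, 4, 6, 8]

(s=0,f=1) a[fast]=1=a[slow] dup → fast++
(s=0,f=2) a[fast]=4≠a[slow]=1 write a[1]=4 → slow++,fast++
(s=1,f=3) a[fast]=6≠a[slow]=4 write a[2]=6 → slow++,fast++
(s=2,f=4) a[fast]=6=a[slow] dup → fast++
(s=2,f=5) a[fast]=6=a[slow] dup → fast++
(s=2,f=6) a[fast]=8≠a[slow]=6 write a[3]=8 → slow++,fast++
(s=3,f=7) a[fast]=8=a[slow] dup → fast++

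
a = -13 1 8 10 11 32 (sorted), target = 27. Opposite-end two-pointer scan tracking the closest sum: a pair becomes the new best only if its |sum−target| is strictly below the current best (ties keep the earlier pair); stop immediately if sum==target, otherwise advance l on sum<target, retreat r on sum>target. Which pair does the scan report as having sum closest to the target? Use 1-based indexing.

pair (1, 32) with sum 33 (|Δ|=6)

[1,6] -13+32=19 d=8 * → l++
[2,6] 1+32=33 d=6 * → r--
[2,5] 1+11=12 d=15 → l++
[3,5] 8+11=19 d=8 → l++
[4,5] 10+11=21 d=6 → l++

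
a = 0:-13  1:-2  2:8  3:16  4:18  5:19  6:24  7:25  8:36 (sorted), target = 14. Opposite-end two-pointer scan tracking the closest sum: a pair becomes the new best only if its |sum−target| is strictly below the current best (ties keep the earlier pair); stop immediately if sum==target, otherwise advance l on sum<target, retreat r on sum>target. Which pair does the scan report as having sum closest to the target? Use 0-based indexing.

pair (-2, 16) with sum 14 (|Δ|=0)

[0,8] -13+36=23 d=9 * → r--
[0,7] -13+25=12 d=2 * → l++
[1,7] -2+25=23 d=9 → r--
[1,6] -2+24=22 d=8 → r--
[1,5] -2+19=17 d=3 → r--
[1,4] -2+18=16 d=2 → r--
[1,3] -2+16=14 d=0 * → stop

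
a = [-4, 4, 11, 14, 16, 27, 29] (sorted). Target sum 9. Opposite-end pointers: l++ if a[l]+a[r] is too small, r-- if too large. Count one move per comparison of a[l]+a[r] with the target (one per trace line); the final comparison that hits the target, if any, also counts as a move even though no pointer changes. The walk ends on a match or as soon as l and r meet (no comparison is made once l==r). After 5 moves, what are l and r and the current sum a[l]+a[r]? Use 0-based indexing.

l=1, r=2, sum=15

l=0 r=6: -4+29=25 >9, r--
l=0 r=5: -4+27=23 >9, r--
l=0 r=4: -4+16=12 >9, r--
l=0 r=3: -4+14=10 >9, r--
l=0 r=2: -4+11=7 <9, l++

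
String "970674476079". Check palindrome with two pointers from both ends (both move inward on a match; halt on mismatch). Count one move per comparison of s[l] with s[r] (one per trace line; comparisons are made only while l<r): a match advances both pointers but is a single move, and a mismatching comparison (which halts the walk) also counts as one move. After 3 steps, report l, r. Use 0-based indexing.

[0,11] '9'=='9' → l++,r--
[1,10] '7'=='7' → l++,r--
[2,9] '0'=='0' → l++,r--

l=3, r=8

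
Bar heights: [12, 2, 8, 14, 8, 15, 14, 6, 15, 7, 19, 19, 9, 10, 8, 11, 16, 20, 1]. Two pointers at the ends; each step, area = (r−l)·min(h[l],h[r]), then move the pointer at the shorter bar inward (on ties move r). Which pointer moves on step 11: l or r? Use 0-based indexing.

l=0 r=18: min(12,1)*18=18 best=18 *, r--
l=0 r=17: min(12,20)*17=204 best=204 *, l++
l=1 r=17: min(2,20)*16=32 best=204, l++
l=2 r=17: min(8,20)*15=120 best=204, l++
l=3 r=17: min(14,20)*14=196 best=204, l++
l=4 r=17: min(8,20)*13=104 best=204, l++
l=5 r=17: min(15,20)*12=180 best=204, l++
l=6 r=17: min(14,20)*11=154 best=204, l++
l=7 r=17: min(6,20)*10=60 best=204, l++
l=8 r=17: min(15,20)*9=135 best=204, l++
l=9 r=17: min(7,20)*8=56 best=204, l++

l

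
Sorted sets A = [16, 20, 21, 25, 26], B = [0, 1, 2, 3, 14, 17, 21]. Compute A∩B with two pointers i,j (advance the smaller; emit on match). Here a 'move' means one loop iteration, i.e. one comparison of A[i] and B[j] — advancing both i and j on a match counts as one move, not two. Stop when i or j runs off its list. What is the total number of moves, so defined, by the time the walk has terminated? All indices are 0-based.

9 moves

[i=0,j=0] 16>0 → j++
[i=0,j=1] 16>1 → j++
[i=0,j=2] 16>2 → j++
[i=0,j=3] 16>3 → j++
[i=0,j=4] 16>14 → j++
[i=0,j=5] 16<17 → i++
[i=1,j=5] 20>17 → j++
[i=1,j=6] 20<21 → i++
[i=2,j=6] 21==21 emit → i++,j++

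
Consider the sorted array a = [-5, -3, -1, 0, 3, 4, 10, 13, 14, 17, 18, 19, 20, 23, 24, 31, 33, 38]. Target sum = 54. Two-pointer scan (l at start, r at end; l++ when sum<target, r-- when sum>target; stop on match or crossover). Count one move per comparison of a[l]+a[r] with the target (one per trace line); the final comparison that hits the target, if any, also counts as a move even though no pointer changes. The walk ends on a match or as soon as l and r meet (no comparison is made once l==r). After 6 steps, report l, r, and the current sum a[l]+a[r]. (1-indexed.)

l=1 r=18: -5+38=33 <54, l++
l=2 r=18: -3+38=35 <54, l++
l=3 r=18: -1+38=37 <54, l++
l=4 r=18: 0+38=38 <54, l++
l=5 r=18: 3+38=41 <54, l++
l=6 r=18: 4+38=42 <54, l++

l=7, r=18, sum=48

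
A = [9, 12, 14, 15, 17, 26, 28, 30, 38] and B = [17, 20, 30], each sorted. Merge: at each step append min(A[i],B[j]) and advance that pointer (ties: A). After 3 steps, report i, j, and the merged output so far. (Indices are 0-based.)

[i=0,j=0] A[i]=9<=B[j]=17 take 9 → i++
[i=1,j=0] A[i]=12<=B[j]=17 take 12 → i++
[i=2,j=0] A[i]=14<=B[j]=17 take 14 → i++

i=3, j=0, merged so far=[9, 12, 14]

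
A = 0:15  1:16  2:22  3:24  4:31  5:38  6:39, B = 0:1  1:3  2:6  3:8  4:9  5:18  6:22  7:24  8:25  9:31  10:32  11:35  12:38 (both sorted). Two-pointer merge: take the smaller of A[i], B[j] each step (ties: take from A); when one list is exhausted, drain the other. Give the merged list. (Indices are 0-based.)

[i=0,j=0] A[i]=15>B[j]=1 take 1 → j++
[i=0,j=1] A[i]=15>B[j]=3 take 3 → j++
[i=0,j=2] A[i]=15>B[j]=6 take 6 → j++
[i=0,j=3] A[i]=15>B[j]=8 take 8 → j++
[i=0,j=4] A[i]=15>B[j]=9 take 9 → j++
[i=0,j=5] A[i]=15<=B[j]=18 take 15 → i++
[i=1,j=5] A[i]=16<=B[j]=18 take 16 → i++
[i=2,j=5] A[i]=22>B[j]=18 take 18 → j++
[i=2,j=6] A[i]=22<=B[j]=22 take 22 → i++
[i=3,j=6] A[i]=24>B[j]=22 take 22 → j++
[i=3,j=7] A[i]=24<=B[j]=24 take 24 → i++
[i=4,j=7] A[i]=31>B[j]=24 take 24 → j++
[i=4,j=8] A[i]=31>B[j]=25 take 25 → j++
[i=4,j=9] A[i]=31<=B[j]=31 take 31 → i++
[i=5,j=9] A[i]=38>B[j]=31 take 31 → j++
[i=5,j=10] A[i]=38>B[j]=32 take 32 → j++
[i=5,j=11] A[i]=38>B[j]=35 take 35 → j++
[i=5,j=12] A[i]=38<=B[j]=38 take 38 → i++
[i=6,j=12] A[i]=39>B[j]=38 take 38 → j++
[i=6,j=13] B done, take A[i]=39 → i++

[1, 3, 6, 8, 9, 15, 16, 18, 22, 22, 24, 24, 25, 31, 31, 32, 35, 38, 38, 39]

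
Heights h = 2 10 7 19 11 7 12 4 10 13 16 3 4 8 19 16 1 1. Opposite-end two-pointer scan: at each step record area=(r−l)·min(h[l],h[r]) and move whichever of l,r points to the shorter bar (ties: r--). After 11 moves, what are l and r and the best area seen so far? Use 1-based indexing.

l=1 r=18: min(2,1)*17=17 best=17 *, r--
l=1 r=17: min(2,1)*16=16 best=17, r--
l=1 r=16: min(2,16)*15=30 best=30 *, l++
l=2 r=16: min(10,16)*14=140 best=140 *, l++
l=3 r=16: min(7,16)*13=91 best=140, l++
l=4 r=16: min(19,16)*12=192 best=192 *, r--
l=4 r=15: min(19,19)*11=209 best=209 *, r--
l=4 r=14: min(19,8)*10=80 best=209, r--
l=4 r=13: min(19,4)*9=36 best=209, r--
l=4 r=12: min(19,3)*8=24 best=209, r--
l=4 r=11: min(19,16)*7=112 best=209, r--

l=4, r=10, best area=209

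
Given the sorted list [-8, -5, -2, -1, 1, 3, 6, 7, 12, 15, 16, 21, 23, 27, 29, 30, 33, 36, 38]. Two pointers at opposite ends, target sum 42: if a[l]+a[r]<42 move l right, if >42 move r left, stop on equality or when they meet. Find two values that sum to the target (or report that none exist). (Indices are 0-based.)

[0,18] -8+38=30 <42 → l++
[1,18] -5+38=33 <42 → l++
[2,18] -2+38=36 <42 → l++
[3,18] -1+38=37 <42 → l++
[4,18] 1+38=39 <42 → l++
[5,18] 3+38=41 <42 → l++
[6,18] 6+38=44 >42 → r--
[6,17] 6+36=42 → found

(6, 36)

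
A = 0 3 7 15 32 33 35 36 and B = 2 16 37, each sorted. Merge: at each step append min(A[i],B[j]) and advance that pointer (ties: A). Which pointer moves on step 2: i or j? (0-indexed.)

j

[i=0,j=0] A[i]=0<=B[j]=2 take 0 → i++
[i=1,j=0] A[i]=3>B[j]=2 take 2 → j++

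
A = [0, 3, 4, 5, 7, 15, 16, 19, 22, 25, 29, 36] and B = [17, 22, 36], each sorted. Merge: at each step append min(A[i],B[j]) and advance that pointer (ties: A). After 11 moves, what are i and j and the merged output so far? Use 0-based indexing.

i=9, j=2, merged so far=[0, 3, 4, 5, 7, 15, 16, 17, 19, 22, 22]

i=0 j=0: A[i]=0<=B[j]=17 take 0, i++
i=1 j=0: A[i]=3<=B[j]=17 take 3, i++
i=2 j=0: A[i]=4<=B[j]=17 take 4, i++
i=3 j=0: A[i]=5<=B[j]=17 take 5, i++
i=4 j=0: A[i]=7<=B[j]=17 take 7, i++
i=5 j=0: A[i]=15<=B[j]=17 take 15, i++
i=6 j=0: A[i]=16<=B[j]=17 take 16, i++
i=7 j=0: A[i]=19>B[j]=17 take 17, j++
i=7 j=1: A[i]=19<=B[j]=22 take 19, i++
i=8 j=1: A[i]=22<=B[j]=22 take 22, i++
i=9 j=1: A[i]=25>B[j]=22 take 22, j++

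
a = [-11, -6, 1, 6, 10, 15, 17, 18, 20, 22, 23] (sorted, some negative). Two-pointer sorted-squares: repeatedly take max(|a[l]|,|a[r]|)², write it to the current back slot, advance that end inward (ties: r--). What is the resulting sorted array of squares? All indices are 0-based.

[0,10] |-11|<=|23| out[10]=529 → r--
[0,9] |-11|<=|22| out[9]=484 → r--
[0,8] |-11|<=|20| out[8]=400 → r--
[0,7] |-11|<=|18| out[7]=324 → r--
[0,6] |-11|<=|17| out[6]=289 → r--
[0,5] |-11|<=|15| out[5]=225 → r--
[0,4] |-11|>|10| out[4]=121 → l++
[1,4] |-6|<=|10| out[3]=100 → r--
[1,3] |-6|<=|6| out[2]=36 → r--
[1,2] |-6|>|1| out[1]=36 → l++
[2,2] |1|<=|1| out[0]=1 → r--

[1, 36, 36, 100, 121, 225, 289, 324, 400, 484, 529]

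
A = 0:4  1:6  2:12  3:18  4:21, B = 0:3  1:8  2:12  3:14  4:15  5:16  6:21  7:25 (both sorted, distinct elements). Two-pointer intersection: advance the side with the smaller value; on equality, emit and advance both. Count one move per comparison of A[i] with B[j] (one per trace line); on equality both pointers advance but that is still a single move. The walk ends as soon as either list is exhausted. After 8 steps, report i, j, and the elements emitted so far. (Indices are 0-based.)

i=0 j=0: 4>3, j++
i=0 j=1: 4<8, i++
i=1 j=1: 6<8, i++
i=2 j=1: 12>8, j++
i=2 j=2: 12==12 emit, i++,j++
i=3 j=3: 18>14, j++
i=3 j=4: 18>15, j++
i=3 j=5: 18>16, j++

i=3, j=6, emitted=[12]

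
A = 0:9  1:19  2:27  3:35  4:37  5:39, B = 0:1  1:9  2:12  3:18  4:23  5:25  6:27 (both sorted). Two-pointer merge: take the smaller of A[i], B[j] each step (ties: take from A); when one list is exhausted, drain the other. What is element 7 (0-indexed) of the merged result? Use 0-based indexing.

[i=0,j=0] A[i]=9>B[j]=1 take 1 → j++
[i=0,j=1] A[i]=9<=B[j]=9 take 9 → i++
[i=1,j=1] A[i]=19>B[j]=9 take 9 → j++
[i=1,j=2] A[i]=19>B[j]=12 take 12 → j++
[i=1,j=3] A[i]=19>B[j]=18 take 18 → j++
[i=1,j=4] A[i]=19<=B[j]=23 take 19 → i++
[i=2,j=4] A[i]=27>B[j]=23 take 23 → j++
[i=2,j=5] A[i]=27>B[j]=25 take 25 → j++
[i=2,j=6] A[i]=27<=B[j]=27 take 27 → i++
[i=3,j=6] A[i]=35>B[j]=27 take 27 → j++
[i=3,j=7] B done, take A[i]=35 → i++
[i=4,j=7] B done, take A[i]=37 → i++
[i=5,j=7] B done, take A[i]=39 → i++

merged[7] = 25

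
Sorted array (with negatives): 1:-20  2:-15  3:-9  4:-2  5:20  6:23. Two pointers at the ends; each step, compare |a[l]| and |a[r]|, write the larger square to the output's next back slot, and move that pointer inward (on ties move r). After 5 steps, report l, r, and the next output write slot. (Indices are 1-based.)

l=1 r=6: |-20|<=|23| out[6]=529, r--
l=1 r=5: |-20|<=|20| out[5]=400, r--
l=1 r=4: |-20|>|-2| out[4]=400, l++
l=2 r=4: |-15|>|-2| out[3]=225, l++
l=3 r=4: |-9|>|-2| out[2]=81, l++

l=4, r=4, next write slot=1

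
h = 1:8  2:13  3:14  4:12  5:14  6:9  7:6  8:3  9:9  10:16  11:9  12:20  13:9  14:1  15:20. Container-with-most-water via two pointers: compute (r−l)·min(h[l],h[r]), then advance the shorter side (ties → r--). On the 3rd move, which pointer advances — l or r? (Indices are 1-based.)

l=1 r=15: min(8,20)*14=112 best=112 *, l++
l=2 r=15: min(13,20)*13=169 best=169 *, l++
l=3 r=15: min(14,20)*12=168 best=169, l++

l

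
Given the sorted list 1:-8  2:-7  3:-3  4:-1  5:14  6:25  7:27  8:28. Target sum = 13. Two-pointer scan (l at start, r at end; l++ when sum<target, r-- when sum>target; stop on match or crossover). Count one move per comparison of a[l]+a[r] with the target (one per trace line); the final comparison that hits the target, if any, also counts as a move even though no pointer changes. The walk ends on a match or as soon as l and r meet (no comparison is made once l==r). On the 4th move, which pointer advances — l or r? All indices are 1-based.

[1,8] -8+28=20 >13 → r--
[1,7] -8+27=19 >13 → r--
[1,6] -8+25=17 >13 → r--
[1,5] -8+14=6 <13 → l++

l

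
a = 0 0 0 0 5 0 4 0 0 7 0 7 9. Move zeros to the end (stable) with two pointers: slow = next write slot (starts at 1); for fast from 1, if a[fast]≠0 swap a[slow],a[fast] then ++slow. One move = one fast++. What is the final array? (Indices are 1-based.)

(s=1,f=1) a[fast]=0 → fast++
(s=1,f=2) a[fast]=0 → fast++
(s=1,f=3) a[fast]=0 → fast++
(s=1,f=4) a[fast]=0 → fast++
(s=1,f=5) a[fast]=5≠0 swap→a[1]=5 → slow++,fast++
(s=2,f=6) a[fast]=0 → fast++
(s=2,f=7) a[fast]=4≠0 swap→a[2]=4 → slow++,fast++
(s=3,f=8) a[fast]=0 → fast++
(s=3,f=9) a[fast]=0 → fast++
(s=3,f=10) a[fast]=7≠0 swap→a[3]=7 → slow++,fast++
(s=4,f=11) a[fast]=0 → fast++
(s=4,f=12) a[fast]=7≠0 swap→a[4]=7 → slow++,fast++
(s=5,f=13) a[fast]=9≠0 swap→a[5]=9 → slow++,fast++

[5, 4, 7, 7, 9, 0, 0, 0, 0, 0, 0, 0, 0]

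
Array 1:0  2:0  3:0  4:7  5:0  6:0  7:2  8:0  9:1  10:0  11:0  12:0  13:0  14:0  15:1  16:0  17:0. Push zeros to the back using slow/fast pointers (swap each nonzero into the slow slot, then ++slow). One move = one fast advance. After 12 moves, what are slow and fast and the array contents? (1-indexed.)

slow=4, fast=13, a=[7, 2, 1, 0, 0, 0, 0, 0, 0, 0, 0, 0, 0, 0, 1, 0, 0]

slow=1 fast=1: a[fast]=0, fast++
slow=1 fast=2: a[fast]=0, fast++
slow=1 fast=3: a[fast]=0, fast++
slow=1 fast=4: a[fast]=7≠0 swap→a[1]=7, slow++,fast++
slow=2 fast=5: a[fast]=0, fast++
slow=2 fast=6: a[fast]=0, fast++
slow=2 fast=7: a[fast]=2≠0 swap→a[2]=2, slow++,fast++
slow=3 fast=8: a[fast]=0, fast++
slow=3 fast=9: a[fast]=1≠0 swap→a[3]=1, slow++,fast++
slow=4 fast=10: a[fast]=0, fast++
slow=4 fast=11: a[fast]=0, fast++
slow=4 fast=12: a[fast]=0, fast++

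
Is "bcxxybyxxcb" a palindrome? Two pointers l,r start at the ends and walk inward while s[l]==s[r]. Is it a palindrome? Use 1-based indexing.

l=1 r=11: 'b'=='b', l++,r--
l=2 r=10: 'c'=='c', l++,r--
l=3 r=9: 'x'=='x', l++,r--
l=4 r=8: 'x'=='x', l++,r--
l=5 r=7: 'y'=='y', l++,r--

palindrome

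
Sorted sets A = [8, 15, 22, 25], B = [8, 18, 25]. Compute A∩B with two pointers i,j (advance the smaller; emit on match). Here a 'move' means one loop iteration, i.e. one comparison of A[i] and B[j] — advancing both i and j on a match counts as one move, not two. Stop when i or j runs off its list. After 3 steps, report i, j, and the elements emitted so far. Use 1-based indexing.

i=1 j=1: 8==8 emit, i++,j++
i=2 j=2: 15<18, i++
i=3 j=2: 22>18, j++

i=3, j=3, emitted=[8]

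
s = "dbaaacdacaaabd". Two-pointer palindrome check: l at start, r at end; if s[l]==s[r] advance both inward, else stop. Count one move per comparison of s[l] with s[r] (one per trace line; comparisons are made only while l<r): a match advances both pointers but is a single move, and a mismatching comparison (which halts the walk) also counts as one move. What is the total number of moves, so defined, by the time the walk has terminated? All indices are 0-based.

7 moves

l=0 r=13: 'd'=='d', l++,r--
l=1 r=12: 'b'=='b', l++,r--
l=2 r=11: 'a'=='a', l++,r--
l=3 r=10: 'a'=='a', l++,r--
l=4 r=9: 'a'=='a', l++,r--
l=5 r=8: 'c'=='c', l++,r--
l=6 r=7: 'd'!='a', stop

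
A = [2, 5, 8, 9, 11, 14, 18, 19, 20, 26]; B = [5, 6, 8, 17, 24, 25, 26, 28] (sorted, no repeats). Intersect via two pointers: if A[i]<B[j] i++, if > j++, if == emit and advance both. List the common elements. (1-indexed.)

intersection = [5, 8, 26]

i=1 j=1: 2<5, i++
i=2 j=1: 5==5 emit, i++,j++
i=3 j=2: 8>6, j++
i=3 j=3: 8==8 emit, i++,j++
i=4 j=4: 9<17, i++
i=5 j=4: 11<17, i++
i=6 j=4: 14<17, i++
i=7 j=4: 18>17, j++
i=7 j=5: 18<24, i++
i=8 j=5: 19<24, i++
i=9 j=5: 20<24, i++
i=10 j=5: 26>24, j++
i=10 j=6: 26>25, j++
i=10 j=7: 26==26 emit, i++,j++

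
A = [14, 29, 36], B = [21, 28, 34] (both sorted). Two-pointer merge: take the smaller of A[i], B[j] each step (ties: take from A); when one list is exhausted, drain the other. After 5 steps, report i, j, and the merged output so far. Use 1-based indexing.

[i=1,j=1] A[i]=14<=B[j]=21 take 14 → i++
[i=2,j=1] A[i]=29>B[j]=21 take 21 → j++
[i=2,j=2] A[i]=29>B[j]=28 take 28 → j++
[i=2,j=3] A[i]=29<=B[j]=34 take 29 → i++
[i=3,j=3] A[i]=36>B[j]=34 take 34 → j++

i=3, j=4, merged so far=[14, 21, 28, 29, 34]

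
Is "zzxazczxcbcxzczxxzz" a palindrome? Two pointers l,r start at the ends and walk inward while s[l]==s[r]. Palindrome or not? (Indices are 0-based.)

l=0 r=18: 'z'=='z', l++,r--
l=1 r=17: 'z'=='z', l++,r--
l=2 r=16: 'x'=='x', l++,r--
l=3 r=15: 'a'!='x', stop

not a palindrome (mismatch at 3,15)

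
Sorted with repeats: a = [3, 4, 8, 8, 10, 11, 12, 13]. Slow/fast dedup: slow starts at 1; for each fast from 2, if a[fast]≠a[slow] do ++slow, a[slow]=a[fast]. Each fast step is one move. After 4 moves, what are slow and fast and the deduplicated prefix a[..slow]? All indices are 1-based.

slow=4, fast=6, prefix=[3, 4, 8, 10]

(s=1,f=2) a[fast]=4≠a[slow]=3 write a[2]=4 → slow++,fast++
(s=2,f=3) a[fast]=8≠a[slow]=4 write a[3]=8 → slow++,fast++
(s=3,f=4) a[fast]=8=a[slow] dup → fast++
(s=3,f=5) a[fast]=10≠a[slow]=8 write a[4]=10 → slow++,fast++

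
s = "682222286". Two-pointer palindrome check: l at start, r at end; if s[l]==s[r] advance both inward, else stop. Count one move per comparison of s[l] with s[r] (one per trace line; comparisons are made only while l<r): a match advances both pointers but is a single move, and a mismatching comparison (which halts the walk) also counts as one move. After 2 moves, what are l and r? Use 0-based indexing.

l=0 r=8: '6'=='6', l++,r--
l=1 r=7: '8'=='8', l++,r--

l=2, r=6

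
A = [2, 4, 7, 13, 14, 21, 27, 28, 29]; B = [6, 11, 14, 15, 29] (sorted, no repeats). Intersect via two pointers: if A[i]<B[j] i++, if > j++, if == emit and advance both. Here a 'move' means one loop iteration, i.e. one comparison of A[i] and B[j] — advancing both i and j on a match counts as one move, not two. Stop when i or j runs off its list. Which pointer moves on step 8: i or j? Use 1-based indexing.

i=1 j=1: 2<6, i++
i=2 j=1: 4<6, i++
i=3 j=1: 7>6, j++
i=3 j=2: 7<11, i++
i=4 j=2: 13>11, j++
i=4 j=3: 13<14, i++
i=5 j=3: 14==14 emit, i++,j++
i=6 j=4: 21>15, j++

j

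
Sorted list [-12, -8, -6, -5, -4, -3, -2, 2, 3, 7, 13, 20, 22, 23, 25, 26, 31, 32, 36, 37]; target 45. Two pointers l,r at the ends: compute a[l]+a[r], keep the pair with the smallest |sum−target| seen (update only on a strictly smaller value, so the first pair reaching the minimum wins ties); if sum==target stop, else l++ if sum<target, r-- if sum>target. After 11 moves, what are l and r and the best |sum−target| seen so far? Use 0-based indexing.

l=10, r=18, best |Δ|=1

[0,19] -12+37=25 d=20 * → l++
[1,19] -8+37=29 d=16 * → l++
[2,19] -6+37=31 d=14 * → l++
[3,19] -5+37=32 d=13 * → l++
[4,19] -4+37=33 d=12 * → l++
[5,19] -3+37=34 d=11 * → l++
[6,19] -2+37=35 d=10 * → l++
[7,19] 2+37=39 d=6 * → l++
[8,19] 3+37=40 d=5 * → l++
[9,19] 7+37=44 d=1 * → l++
[10,19] 13+37=50 d=5 → r--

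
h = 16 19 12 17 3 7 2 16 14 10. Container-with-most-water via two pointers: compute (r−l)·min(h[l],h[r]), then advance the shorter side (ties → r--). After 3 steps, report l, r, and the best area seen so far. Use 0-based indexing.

[0,9] min(16,10)*9=90 best=90 * → r--
[0,8] min(16,14)*8=112 best=112 * → r--
[0,7] min(16,16)*7=112 best=112 → r--

l=0, r=6, best area=112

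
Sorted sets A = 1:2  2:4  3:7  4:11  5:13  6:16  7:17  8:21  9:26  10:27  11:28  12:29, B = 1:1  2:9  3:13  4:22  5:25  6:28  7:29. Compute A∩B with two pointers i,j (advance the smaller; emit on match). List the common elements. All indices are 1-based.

intersection = [13, 28, 29]

[i=1,j=1] 2>1 → j++
[i=1,j=2] 2<9 → i++
[i=2,j=2] 4<9 → i++
[i=3,j=2] 7<9 → i++
[i=4,j=2] 11>9 → j++
[i=4,j=3] 11<13 → i++
[i=5,j=3] 13==13 emit → i++,j++
[i=6,j=4] 16<22 → i++
[i=7,j=4] 17<22 → i++
[i=8,j=4] 21<22 → i++
[i=9,j=4] 26>22 → j++
[i=9,j=5] 26>25 → j++
[i=9,j=6] 26<28 → i++
[i=10,j=6] 27<28 → i++
[i=11,j=6] 28==28 emit → i++,j++
[i=12,j=7] 29==29 emit → i++,j++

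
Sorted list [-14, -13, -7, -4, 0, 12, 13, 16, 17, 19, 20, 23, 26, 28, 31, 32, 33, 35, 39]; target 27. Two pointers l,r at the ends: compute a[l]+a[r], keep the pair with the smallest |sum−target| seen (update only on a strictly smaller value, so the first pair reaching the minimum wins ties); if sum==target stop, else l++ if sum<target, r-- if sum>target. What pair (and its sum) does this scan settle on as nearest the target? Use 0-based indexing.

pair (-4, 31) with sum 27 (|Δ|=0)

l=0 r=18: -14+39=25 d=2 *, l++
l=1 r=18: -13+39=26 d=1 *, l++
l=2 r=18: -7+39=32 d=5, r--
l=2 r=17: -7+35=28 d=1, r--
l=2 r=16: -7+33=26 d=1, l++
l=3 r=16: -4+33=29 d=2, r--
l=3 r=15: -4+32=28 d=1, r--
l=3 r=14: -4+31=27 d=0 *, stop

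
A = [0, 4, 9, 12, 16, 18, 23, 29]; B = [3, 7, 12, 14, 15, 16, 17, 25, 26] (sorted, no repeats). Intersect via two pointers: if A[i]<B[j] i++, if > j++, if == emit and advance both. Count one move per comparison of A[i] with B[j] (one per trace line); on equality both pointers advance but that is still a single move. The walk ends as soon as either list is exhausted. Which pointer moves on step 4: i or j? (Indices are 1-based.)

j

[i=1,j=1] 0<3 → i++
[i=2,j=1] 4>3 → j++
[i=2,j=2] 4<7 → i++
[i=3,j=2] 9>7 → j++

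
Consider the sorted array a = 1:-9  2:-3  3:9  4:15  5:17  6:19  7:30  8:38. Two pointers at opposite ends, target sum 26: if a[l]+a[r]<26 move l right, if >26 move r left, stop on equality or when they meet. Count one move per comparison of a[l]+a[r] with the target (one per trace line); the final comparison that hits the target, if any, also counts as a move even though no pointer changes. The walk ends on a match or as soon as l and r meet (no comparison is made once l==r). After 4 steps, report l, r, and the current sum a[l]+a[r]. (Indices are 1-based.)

l=1 r=8: -9+38=29 >26, r--
l=1 r=7: -9+30=21 <26, l++
l=2 r=7: -3+30=27 >26, r--
l=2 r=6: -3+19=16 <26, l++

l=3, r=6, sum=28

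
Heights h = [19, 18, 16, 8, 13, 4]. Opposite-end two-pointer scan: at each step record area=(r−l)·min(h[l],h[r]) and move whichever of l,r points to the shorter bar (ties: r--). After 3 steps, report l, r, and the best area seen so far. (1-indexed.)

l=1 r=6: min(19,4)*5=20 best=20 *, r--
l=1 r=5: min(19,13)*4=52 best=52 *, r--
l=1 r=4: min(19,8)*3=24 best=52, r--

l=1, r=3, best area=52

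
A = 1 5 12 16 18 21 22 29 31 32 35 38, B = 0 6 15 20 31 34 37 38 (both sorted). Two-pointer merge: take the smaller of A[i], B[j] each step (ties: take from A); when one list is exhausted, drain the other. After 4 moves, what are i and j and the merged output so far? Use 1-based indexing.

i=3, j=3, merged so far=[0, 1, 5, 6]

[i=1,j=1] A[i]=1>B[j]=0 take 0 → j++
[i=1,j=2] A[i]=1<=B[j]=6 take 1 → i++
[i=2,j=2] A[i]=5<=B[j]=6 take 5 → i++
[i=3,j=2] A[i]=12>B[j]=6 take 6 → j++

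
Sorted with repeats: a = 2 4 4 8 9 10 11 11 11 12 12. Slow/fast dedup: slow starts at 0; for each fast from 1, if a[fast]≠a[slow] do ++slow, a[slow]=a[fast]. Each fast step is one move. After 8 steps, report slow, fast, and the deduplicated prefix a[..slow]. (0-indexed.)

slow=5, fast=9, prefix=[2, 4, 8, 9, 10, 11]

(s=0,f=1) a[fast]=4≠a[slow]=2 write a[1]=4 → slow++,fast++
(s=1,f=2) a[fast]=4=a[slow] dup → fast++
(s=1,f=3) a[fast]=8≠a[slow]=4 write a[2]=8 → slow++,fast++
(s=2,f=4) a[fast]=9≠a[slow]=8 write a[3]=9 → slow++,fast++
(s=3,f=5) a[fast]=10≠a[slow]=9 write a[4]=10 → slow++,fast++
(s=4,f=6) a[fast]=11≠a[slow]=10 write a[5]=11 → slow++,fast++
(s=5,f=7) a[fast]=11=a[slow] dup → fast++
(s=5,f=8) a[fast]=11=a[slow] dup → fast++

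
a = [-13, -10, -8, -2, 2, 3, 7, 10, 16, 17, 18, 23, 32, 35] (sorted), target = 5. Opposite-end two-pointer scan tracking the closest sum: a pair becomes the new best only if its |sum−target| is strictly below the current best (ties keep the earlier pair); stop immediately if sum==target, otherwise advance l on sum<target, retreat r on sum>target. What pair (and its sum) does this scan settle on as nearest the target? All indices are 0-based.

pair (-13, 18) with sum 5 (|Δ|=0)

l=0 r=13: -13+35=22 d=17 *, r--
l=0 r=12: -13+32=19 d=14 *, r--
l=0 r=11: -13+23=10 d=5 *, r--
l=0 r=10: -13+18=5 d=0 *, stop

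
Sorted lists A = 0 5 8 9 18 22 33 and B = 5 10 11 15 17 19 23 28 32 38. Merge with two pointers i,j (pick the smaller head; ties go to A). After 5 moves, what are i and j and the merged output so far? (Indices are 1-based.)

i=5, j=2, merged so far=[0, 5, 5, 8, 9]

i=1 j=1: A[i]=0<=B[j]=5 take 0, i++
i=2 j=1: A[i]=5<=B[j]=5 take 5, i++
i=3 j=1: A[i]=8>B[j]=5 take 5, j++
i=3 j=2: A[i]=8<=B[j]=10 take 8, i++
i=4 j=2: A[i]=9<=B[j]=10 take 9, i++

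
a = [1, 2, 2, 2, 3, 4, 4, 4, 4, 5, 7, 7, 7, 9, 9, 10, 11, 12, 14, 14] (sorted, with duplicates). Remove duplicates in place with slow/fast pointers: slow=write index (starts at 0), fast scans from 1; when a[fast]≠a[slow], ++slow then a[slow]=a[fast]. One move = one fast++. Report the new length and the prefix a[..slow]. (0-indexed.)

length 11; prefix = [1, 2, 3, 4, 5, 7, 9, 10, 11, 12, 14]

(s=0,f=1) a[fast]=2≠a[slow]=1 write a[1]=2 → slow++,fast++
(s=1,f=2) a[fast]=2=a[slow] dup → fast++
(s=1,f=3) a[fast]=2=a[slow] dup → fast++
(s=1,f=4) a[fast]=3≠a[slow]=2 write a[2]=3 → slow++,fast++
(s=2,f=5) a[fast]=4≠a[slow]=3 write a[3]=4 → slow++,fast++
(s=3,f=6) a[fast]=4=a[slow] dup → fast++
(s=3,f=7) a[fast]=4=a[slow] dup → fast++
(s=3,f=8) a[fast]=4=a[slow] dup → fast++
(s=3,f=9) a[fast]=5≠a[slow]=4 write a[4]=5 → slow++,fast++
(s=4,f=10) a[fast]=7≠a[slow]=5 write a[5]=7 → slow++,fast++
(s=5,f=11) a[fast]=7=a[slow] dup → fast++
(s=5,f=12) a[fast]=7=a[slow] dup → fast++
(s=5,f=13) a[fast]=9≠a[slow]=7 write a[6]=9 → slow++,fast++
(s=6,f=14) a[fast]=9=a[slow] dup → fast++
(s=6,f=15) a[fast]=10≠a[slow]=9 write a[7]=10 → slow++,fast++
(s=7,f=16) a[fast]=11≠a[slow]=10 write a[8]=11 → slow++,fast++
(s=8,f=17) a[fast]=12≠a[slow]=11 write a[9]=12 → slow++,fast++
(s=9,f=18) a[fast]=14≠a[slow]=12 write a[10]=14 → slow++,fast++
(s=10,f=19) a[fast]=14=a[slow] dup → fast++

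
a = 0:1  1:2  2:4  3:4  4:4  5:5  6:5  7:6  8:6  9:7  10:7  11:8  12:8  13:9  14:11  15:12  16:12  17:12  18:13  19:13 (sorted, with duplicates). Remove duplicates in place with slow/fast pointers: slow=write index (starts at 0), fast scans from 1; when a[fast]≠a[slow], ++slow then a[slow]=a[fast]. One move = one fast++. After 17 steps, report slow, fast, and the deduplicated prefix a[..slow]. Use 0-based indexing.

slow=9, fast=18, prefix=[1, 2, 4, 5, 6, 7, 8, 9, 11, 12]

slow=0 fast=1: a[fast]=2≠a[slow]=1 write a[1]=2, slow++,fast++
slow=1 fast=2: a[fast]=4≠a[slow]=2 write a[2]=4, slow++,fast++
slow=2 fast=3: a[fast]=4=a[slow] dup, fast++
slow=2 fast=4: a[fast]=4=a[slow] dup, fast++
slow=2 fast=5: a[fast]=5≠a[slow]=4 write a[3]=5, slow++,fast++
slow=3 fast=6: a[fast]=5=a[slow] dup, fast++
slow=3 fast=7: a[fast]=6≠a[slow]=5 write a[4]=6, slow++,fast++
slow=4 fast=8: a[fast]=6=a[slow] dup, fast++
slow=4 fast=9: a[fast]=7≠a[slow]=6 write a[5]=7, slow++,fast++
slow=5 fast=10: a[fast]=7=a[slow] dup, fast++
slow=5 fast=11: a[fast]=8≠a[slow]=7 write a[6]=8, slow++,fast++
slow=6 fast=12: a[fast]=8=a[slow] dup, fast++
slow=6 fast=13: a[fast]=9≠a[slow]=8 write a[7]=9, slow++,fast++
slow=7 fast=14: a[fast]=11≠a[slow]=9 write a[8]=11, slow++,fast++
slow=8 fast=15: a[fast]=12≠a[slow]=11 write a[9]=12, slow++,fast++
slow=9 fast=16: a[fast]=12=a[slow] dup, fast++
slow=9 fast=17: a[fast]=12=a[slow] dup, fast++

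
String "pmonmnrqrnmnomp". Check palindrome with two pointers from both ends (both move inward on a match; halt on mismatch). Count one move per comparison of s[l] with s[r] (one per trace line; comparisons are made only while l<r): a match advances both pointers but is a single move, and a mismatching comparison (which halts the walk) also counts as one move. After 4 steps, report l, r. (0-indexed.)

[0,14] 'p'=='p' → l++,r--
[1,13] 'm'=='m' → l++,r--
[2,12] 'o'=='o' → l++,r--
[3,11] 'n'=='n' → l++,r--

l=4, r=10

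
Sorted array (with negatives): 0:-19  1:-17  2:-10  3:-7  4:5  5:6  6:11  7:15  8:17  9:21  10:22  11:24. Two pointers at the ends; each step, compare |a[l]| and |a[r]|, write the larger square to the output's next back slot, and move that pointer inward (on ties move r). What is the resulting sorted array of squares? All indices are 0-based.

l=0 r=11: |-19|<=|24| out[11]=576, r--
l=0 r=10: |-19|<=|22| out[10]=484, r--
l=0 r=9: |-19|<=|21| out[9]=441, r--
l=0 r=8: |-19|>|17| out[8]=361, l++
l=1 r=8: |-17|<=|17| out[7]=289, r--
l=1 r=7: |-17|>|15| out[6]=289, l++
l=2 r=7: |-10|<=|15| out[5]=225, r--
l=2 r=6: |-10|<=|11| out[4]=121, r--
l=2 r=5: |-10|>|6| out[3]=100, l++
l=3 r=5: |-7|>|6| out[2]=49, l++
l=4 r=5: |5|<=|6| out[1]=36, r--
l=4 r=4: |5|<=|5| out[0]=25, r--

[25, 36, 49, 100, 121, 225, 289, 289, 361, 441, 484, 576]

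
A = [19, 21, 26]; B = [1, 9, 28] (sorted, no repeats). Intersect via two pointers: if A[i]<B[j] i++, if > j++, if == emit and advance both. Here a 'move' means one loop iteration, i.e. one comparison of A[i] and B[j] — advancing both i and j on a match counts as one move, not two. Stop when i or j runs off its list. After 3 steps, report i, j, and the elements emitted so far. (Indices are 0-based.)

i=1, j=2, emitted=[]

i=0 j=0: 19>1, j++
i=0 j=1: 19>9, j++
i=0 j=2: 19<28, i++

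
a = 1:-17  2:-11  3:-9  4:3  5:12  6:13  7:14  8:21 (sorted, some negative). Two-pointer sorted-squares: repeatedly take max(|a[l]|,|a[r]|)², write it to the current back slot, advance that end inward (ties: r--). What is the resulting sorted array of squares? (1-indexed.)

[1,8] |-17|<=|21| out[8]=441 → r--
[1,7] |-17|>|14| out[7]=289 → l++
[2,7] |-11|<=|14| out[6]=196 → r--
[2,6] |-11|<=|13| out[5]=169 → r--
[2,5] |-11|<=|12| out[4]=144 → r--
[2,4] |-11|>|3| out[3]=121 → l++
[3,4] |-9|>|3| out[2]=81 → l++
[4,4] |3|<=|3| out[1]=9 → r--

[9, 81, 121, 144, 169, 196, 289, 441]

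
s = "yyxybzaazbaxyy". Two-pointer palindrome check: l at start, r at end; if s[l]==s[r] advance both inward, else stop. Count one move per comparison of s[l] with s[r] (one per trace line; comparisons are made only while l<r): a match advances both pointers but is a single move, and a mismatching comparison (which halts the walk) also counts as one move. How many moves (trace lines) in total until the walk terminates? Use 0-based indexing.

4 moves

[0,13] 'y'=='y' → l++,r--
[1,12] 'y'=='y' → l++,r--
[2,11] 'x'=='x' → l++,r--
[3,10] 'y'!='a' → stop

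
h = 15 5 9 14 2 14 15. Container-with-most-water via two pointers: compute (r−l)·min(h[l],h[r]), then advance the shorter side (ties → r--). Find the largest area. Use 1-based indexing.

max area = 90

l=1 r=7: min(15,15)*6=90 best=90 *, r--
l=1 r=6: min(15,14)*5=70 best=90, r--
l=1 r=5: min(15,2)*4=8 best=90, r--
l=1 r=4: min(15,14)*3=42 best=90, r--
l=1 r=3: min(15,9)*2=18 best=90, r--
l=1 r=2: min(15,5)*1=5 best=90, r--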